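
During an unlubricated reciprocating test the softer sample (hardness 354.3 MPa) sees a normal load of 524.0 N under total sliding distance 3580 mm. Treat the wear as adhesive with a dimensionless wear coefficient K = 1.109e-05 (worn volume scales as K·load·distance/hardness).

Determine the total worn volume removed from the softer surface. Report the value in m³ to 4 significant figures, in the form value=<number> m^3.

value=5.872e-11 m^3

Quoted intermediates are rounded, and all arithmetic holds full float precision, and a single final rounding, at four significant digits.
The distance L = 3580 mm = 3.580 m.
Hardness H = 354.3 MPa = 3.543e+08 Pa.
As SI base values: W = 524.0 N, H = 3.543e+08 Pa, K = 1.109e-05.
Volume removed: V = K·W·L/H = 1.109e-05 · 524.0 · 3.580 / 3.543e+08 = 5.872e-11 m³.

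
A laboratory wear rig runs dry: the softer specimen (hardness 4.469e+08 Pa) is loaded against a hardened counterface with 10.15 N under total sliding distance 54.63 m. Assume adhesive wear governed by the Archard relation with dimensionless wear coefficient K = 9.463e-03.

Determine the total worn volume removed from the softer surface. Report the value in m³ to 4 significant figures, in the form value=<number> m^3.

value=1.174e-08 m^3

Intermediate values are printed rounded; the algebra keeps full float precision, and rounded just once: four significant digits.
Expressed in SI base units: W = 10.15 N, H = 4.469e+08 Pa, K = 9.463e-03.
Archard relation: V = K·W·L/H = 9.463e-03 · 10.15 · 54.63 / 4.469e+08 = 1.174e-08 m³.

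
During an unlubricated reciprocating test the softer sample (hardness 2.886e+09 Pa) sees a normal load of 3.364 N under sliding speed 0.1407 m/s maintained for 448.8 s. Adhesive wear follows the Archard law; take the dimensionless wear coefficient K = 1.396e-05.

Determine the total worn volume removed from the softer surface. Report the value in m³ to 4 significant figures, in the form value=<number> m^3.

All arithmetic keeps exact precision — the intermediates are shown rounded — one final rounding, at 4 significant figures.
Total distance L = v·t = 0.1407 m/s × 448.8 s = 63.15 m.
Working in SI base units: W = 3.364 N, H = 2.886e+09 Pa, K = 1.396e-05.
Archard volume V = K·W·L/H = 1.396e-05 · 3.364 · 63.15 / 2.886e+09 = 1.028e-12 m³.

value=1.028e-12 m^3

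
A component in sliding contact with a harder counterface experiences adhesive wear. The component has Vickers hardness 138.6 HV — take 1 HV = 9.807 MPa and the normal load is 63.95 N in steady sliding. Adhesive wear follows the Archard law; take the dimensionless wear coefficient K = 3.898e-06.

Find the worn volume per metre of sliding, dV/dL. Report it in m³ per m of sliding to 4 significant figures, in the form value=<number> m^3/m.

All working math holds exact precision. Intermediates are shown rounded, and rounded once at the end: 4 significant digits.
Hardness H = 138.6 HV × 9.807 MPa/HV = 1359 MPa = 1.359e+09 Pa.
In SI base units: W = 63.95 N, H = 1.359e+09 Pa, K = 3.898e-06.
Sliding wear rate dV/dL = K·W/H (independent of L): 3.898e-06 · 63.95 / 1.359e+09 = 1.834e-13 m³/m.

value=1.834e-13 m^3/m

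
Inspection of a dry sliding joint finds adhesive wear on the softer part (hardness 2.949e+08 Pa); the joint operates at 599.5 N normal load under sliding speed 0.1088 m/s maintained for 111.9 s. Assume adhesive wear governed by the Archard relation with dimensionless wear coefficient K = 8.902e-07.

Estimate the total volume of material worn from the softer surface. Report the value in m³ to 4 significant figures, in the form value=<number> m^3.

value=2.203e-11 m^3

Intermediate values are printed rounded; each operation maintains exact precision, and a lone final rounding: 4 significant digits.
Convert: Path length L = v·t = 0.1088 m/s × 111.9 s = 12.17 m.
In SI base units: W = 599.5 N, H = 2.949e+08 Pa, K = 8.902e-07.
By Archard's law, V = K·W·L/H = 8.902e-07 · 599.5 · 12.17 / 2.949e+08 = 2.203e-11 m³.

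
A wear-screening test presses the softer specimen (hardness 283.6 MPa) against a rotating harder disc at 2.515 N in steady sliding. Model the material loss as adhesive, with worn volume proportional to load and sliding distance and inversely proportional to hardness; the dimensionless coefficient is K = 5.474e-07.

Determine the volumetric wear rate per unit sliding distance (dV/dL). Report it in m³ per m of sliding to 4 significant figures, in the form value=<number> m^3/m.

value=4.854e-15 m^3/m

The intermediates are displayed rounded — the algebra maintains full precision. Rounded once at the end, at 4 significant digits.
Convert: Hardness H = 283.6 MPa = 2.836e+08 Pa.
Restated in SI base units: W = 2.515 N, H = 2.836e+08 Pa, K = 5.474e-07.
Sliding wear rate dV/dL = K·W/H (independent of L): 5.474e-07 · 2.515 / 2.836e+08 = 4.854e-15 m³/m.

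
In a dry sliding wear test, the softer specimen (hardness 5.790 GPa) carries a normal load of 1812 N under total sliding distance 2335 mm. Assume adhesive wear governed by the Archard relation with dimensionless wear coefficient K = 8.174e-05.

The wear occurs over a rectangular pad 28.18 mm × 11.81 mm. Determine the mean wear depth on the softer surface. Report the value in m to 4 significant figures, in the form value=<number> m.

Each operation holds full float precision. Intermediates are printed rounded; one final rounding: 4 significant figures.
Convert: Distance covered L = 2335 mm = 2.335 m.
Convert: Hardness H = 5.790 GPa = 5.790e+09 Pa.
Convert: Pad sides 28.18 mm × 11.81 mm = 0.02818 m × 0.01181 m. Contact area A = 0.02818 m × 0.01181 m = 3.328e-04 m².
In SI base units, W = 1812 N, H = 5.790e+09 Pa, K = 8.174e-05.
Apply Archard: V = K·W·L/H = 8.174e-05 · 1812 · 2.335 / 5.790e+09 = 5.973e-11 m³.
Mean wear depth h = V/A = 5.973e-11 / 3.328e-04 = 1.795e-07 m.

value=1.795e-07 m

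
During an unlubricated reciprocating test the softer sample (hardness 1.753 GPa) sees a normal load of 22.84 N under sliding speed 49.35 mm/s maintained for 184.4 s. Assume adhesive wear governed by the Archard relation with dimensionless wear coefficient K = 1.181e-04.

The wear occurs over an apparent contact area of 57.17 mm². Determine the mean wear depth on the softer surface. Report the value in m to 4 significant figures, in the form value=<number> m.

value=2.449e-07 m

The algebra holds exact precision. Intermediates are printed rounded. Rounded just once, at four significant figures.
Convert: Sliding speed v = 49.35 mm/s = 0.04935 m/s. Path length L = v·t = 0.04935 m/s × 184.4 s = 9.100 m.
Convert: Hardness H = 1.753 GPa = 1.753e+09 Pa.
Convert: Contact area A = 57.17 mm² = 5.717e-05 m².
In SI base units, W = 22.84 N, H = 1.753e+09 Pa, K = 1.181e-04.
Wear volume V = K·W·L/H = 1.181e-04 · 22.84 · 9.100 / 1.753e+09 = 1.400e-11 m³.
Mean wear depth h = V/A = 1.400e-11 / 5.717e-05 = 2.449e-07 m.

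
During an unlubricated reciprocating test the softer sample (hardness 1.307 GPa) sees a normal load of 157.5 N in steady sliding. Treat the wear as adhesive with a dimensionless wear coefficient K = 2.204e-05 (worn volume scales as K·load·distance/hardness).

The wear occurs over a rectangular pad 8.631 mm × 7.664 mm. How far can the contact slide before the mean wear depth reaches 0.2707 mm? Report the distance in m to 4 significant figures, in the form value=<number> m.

The computation holds exact precision — the intermediates appear rounded, and rounded just once, at four significant figures.
Convert: Hardness H = 1.307 GPa = 1.307e+09 Pa.
Convert: Pad sides 8.631 mm × 7.664 mm = 0.008631 m × 0.007664 m. Contact area A = 0.008631 m × 0.007664 m = 6.615e-05 m².
Convert: Depth limit h_lim = 0.2707 mm = 2.707e-04 m.
In SI base units, W = 157.5 N, H = 1.307e+09 Pa, K = 2.204e-05.
Wearable volume V_lim = h_lim·A = 2.707e-04 · 6.615e-05 = 1.791e-08 m³.
Inverting, life L = V_lim·H/(K·W) = 1.791e-08 · 1.307e+09 / (2.204e-05 · 157.5) = 6742 m.

value=6742 m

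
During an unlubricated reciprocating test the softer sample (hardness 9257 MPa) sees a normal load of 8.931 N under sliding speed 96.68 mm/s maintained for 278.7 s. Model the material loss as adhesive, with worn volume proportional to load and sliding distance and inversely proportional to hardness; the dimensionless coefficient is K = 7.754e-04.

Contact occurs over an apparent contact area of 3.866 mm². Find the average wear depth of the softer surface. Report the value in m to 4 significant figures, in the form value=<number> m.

value=5.214e-06 m

Every step carries exact precision — the intermediates are printed rounded; a lone final rounding, at 4 significant digits.
Convert: Sliding speed v = 96.68 mm/s = 0.09668 m/s. Distance L = v·t = 0.09668 m/s × 278.7 s = 26.94 m.
Convert: Hardness H = 9257 MPa = 9.257e+09 Pa.
Convert: Contact area A = 3.866 mm² = 3.866e-06 m².
Expressed in SI base units: W = 8.931 N, H = 9.257e+09 Pa, K = 7.754e-04.
By Archard's law, V = K·W·L/H = 7.754e-04 · 8.931 · 26.94 / 9.257e+09 = 2.016e-11 m³.
Mean depth h = V/A = 2.016e-11 / 3.866e-06 = 5.214e-06 m.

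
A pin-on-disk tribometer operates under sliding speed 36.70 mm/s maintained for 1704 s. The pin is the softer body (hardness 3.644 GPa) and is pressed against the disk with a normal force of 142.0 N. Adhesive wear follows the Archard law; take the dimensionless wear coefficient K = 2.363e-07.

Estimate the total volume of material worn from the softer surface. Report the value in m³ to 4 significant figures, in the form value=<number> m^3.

value=5.758e-13 m^3

Intermediate values are printed rounded — all arithmetic runs at full precision — rounded just once: 4 significant digits.
Sliding speed v = 36.70 mm/s = 0.03670 m/s. Path length L = v·t = 0.03670 m/s × 1704 s = 62.54 m.
Hardness H = 3.644 GPa = 3.644e+09 Pa.
As SI base values: W = 142.0 N, H = 3.644e+09 Pa, K = 2.363e-07.
Apply Archard: V = K·W·L/H = 2.363e-07 · 142.0 · 62.54 / 3.644e+09 = 5.758e-13 m³.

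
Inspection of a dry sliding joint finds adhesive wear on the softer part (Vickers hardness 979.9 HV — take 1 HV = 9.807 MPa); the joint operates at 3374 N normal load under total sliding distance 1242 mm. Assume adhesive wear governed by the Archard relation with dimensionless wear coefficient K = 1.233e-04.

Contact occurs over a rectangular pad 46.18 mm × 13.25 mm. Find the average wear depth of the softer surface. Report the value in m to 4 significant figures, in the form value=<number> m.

value=8.787e-08 m

Each operation runs at exact precision; intermediates are printed rounded, and one last rounding, at four significant figures.
Convert: Path length L = 1242 mm = 1.242 m.
Convert: Hardness H = 979.9 HV × 9.807 MPa/HV = 9610 MPa = 9.610e+09 Pa.
Convert: Pad sides 46.18 mm × 13.25 mm = 0.04618 m × 0.01325 m. Contact area A = 0.04618 m × 0.01325 m = 6.119e-04 m².
Expressed in SI base units: W = 3374 N, H = 9.610e+09 Pa, K = 1.233e-04.
By Archard's law, V = K·W·L/H = 1.233e-04 · 3374 · 1.242 / 9.610e+09 = 5.377e-11 m³.
Average depth h = V/A = 5.377e-11 / 6.119e-04 = 8.787e-08 m.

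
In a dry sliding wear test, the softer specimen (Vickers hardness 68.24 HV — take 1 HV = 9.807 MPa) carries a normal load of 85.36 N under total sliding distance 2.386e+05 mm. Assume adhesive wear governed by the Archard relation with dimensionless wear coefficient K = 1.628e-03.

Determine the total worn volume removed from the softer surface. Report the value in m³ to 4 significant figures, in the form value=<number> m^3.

value=4.955e-08 m^3

Intermediates are displayed rounded — each operation keeps full float precision; rounded once at the end: four significant figures.
The distance L = 2.386e+05 mm = 238.6 m.
Hardness H = 68.24 HV × 9.807 MPa/HV = 669.2 MPa = 6.692e+08 Pa.
In SI base units: W = 85.36 N, H = 6.692e+08 Pa, K = 1.628e-03.
Apply Archard: V = K·W·L/H = 1.628e-03 · 85.36 · 238.6 / 6.692e+08 = 4.955e-08 m³.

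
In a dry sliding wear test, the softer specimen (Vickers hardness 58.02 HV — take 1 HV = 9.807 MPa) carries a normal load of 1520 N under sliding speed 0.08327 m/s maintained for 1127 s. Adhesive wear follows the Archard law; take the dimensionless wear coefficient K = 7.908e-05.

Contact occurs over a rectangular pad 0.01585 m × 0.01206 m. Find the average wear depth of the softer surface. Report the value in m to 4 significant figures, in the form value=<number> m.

Intermediate values are printed rounded — all working math keeps full float precision. Rounded once at the end: four significant figures.
Path length L = v·t = 0.08327 m/s × 1127 s = 93.85 m.
Hardness H = 58.02 HV × 9.807 MPa/HV = 569.0 MPa = 5.690e+08 Pa.
Contact area A = 0.01585 m × 0.01206 m = 1.912e-04 m².
SI base units throughout: W = 1520 N, H = 5.690e+08 Pa, K = 7.908e-05.
Wear volume V = K·W·L/H = 7.908e-05 · 1520 · 93.85 / 5.690e+08 = 1.982e-08 m³.
Depth of wear h = V/A = 1.982e-08 / 1.912e-04 = 1.037e-04 m.

value=1.037e-04 m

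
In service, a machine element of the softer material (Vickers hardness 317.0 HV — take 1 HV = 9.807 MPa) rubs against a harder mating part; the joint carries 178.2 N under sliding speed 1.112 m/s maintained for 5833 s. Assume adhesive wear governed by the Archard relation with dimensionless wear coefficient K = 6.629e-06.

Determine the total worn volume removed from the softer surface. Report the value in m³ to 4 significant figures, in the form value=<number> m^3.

The computation maintains exact precision; intermediates are printed rounded — a single final rounding to 4 significant digits.
Convert: Distance covered L = v·t = 1.112 m/s × 5833 s = 6486 m.
Convert: Hardness H = 317.0 HV × 9.807 MPa/HV = 3109 MPa = 3.109e+09 Pa.
In SI base units, W = 178.2 N, H = 3.109e+09 Pa, K = 6.629e-06.
The Archard volume V = K·W·L/H = 6.629e-06 · 178.2 · 6486 / 3.109e+09 = 2.465e-09 m³.

value=2.465e-09 m^3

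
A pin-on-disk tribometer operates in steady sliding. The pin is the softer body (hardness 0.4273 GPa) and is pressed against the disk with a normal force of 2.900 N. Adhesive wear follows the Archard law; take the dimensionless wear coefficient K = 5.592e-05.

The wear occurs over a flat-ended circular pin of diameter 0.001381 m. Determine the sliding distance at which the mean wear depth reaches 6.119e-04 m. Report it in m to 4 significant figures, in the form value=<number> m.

value=2415 m

The intermediates appear rounded; each operation keeps exact precision — one last rounding to 4 significant figures.
Hardness H = 0.4273 GPa = 4.273e+08 Pa.
Contact area A = π·d²/4 = π·(0.001381 m)²/4 = 1.498e-06 m².
In SI base units: W = 2.900 N, H = 4.273e+08 Pa, K = 5.592e-05.
Limit volume V_lim = h_lim·A = 6.119e-04 · 1.498e-06 = 9.166e-10 m³.
So the life L = V_lim·H/(K·W) = 9.166e-10 · 4.273e+08 / (5.592e-05 · 2.900) = 2415 m.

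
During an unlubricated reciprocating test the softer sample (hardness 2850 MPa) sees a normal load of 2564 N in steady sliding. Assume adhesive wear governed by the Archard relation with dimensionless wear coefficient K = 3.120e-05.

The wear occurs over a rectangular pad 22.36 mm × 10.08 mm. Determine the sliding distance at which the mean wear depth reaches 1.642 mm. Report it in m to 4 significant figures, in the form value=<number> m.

Every step keeps exact precision; intermediates are printed rounded. Rounded just once: 4 significant digits.
Hardness H = 2850 MPa = 2.850e+09 Pa.
Pad sides 22.36 mm × 10.08 mm = 0.02236 m × 0.01008 m. Contact area A = 0.02236 m × 0.01008 m = 2.254e-04 m².
Depth limit h_lim = 1.642 mm = 0.001642 m.
Expressed in SI base units: W = 2564 N, H = 2.850e+09 Pa, K = 3.120e-05.
Limit volume V_lim = h_lim·A = 0.001642 · 2.254e-04 = 3.701e-07 m³.
Thus life L = V_lim·H/(K·W) = 3.701e-07 · 2.850e+09 / (3.120e-05 · 2564) = 1.318e+04 m.

value=1.318e+04 m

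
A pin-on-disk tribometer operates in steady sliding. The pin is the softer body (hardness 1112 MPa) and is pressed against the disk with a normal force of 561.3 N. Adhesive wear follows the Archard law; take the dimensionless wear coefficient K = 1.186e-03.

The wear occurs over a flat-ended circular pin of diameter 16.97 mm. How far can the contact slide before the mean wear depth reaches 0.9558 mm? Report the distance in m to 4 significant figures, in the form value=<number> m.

value=361.1 m

All arithmetic keeps full precision, and displayed values are rounded. Rounded once at the end, at four significant digits.
Hardness H = 1112 MPa = 1.112e+09 Pa.
Pin diameter d = 16.97 mm = 0.01697 m. Contact area A = π·d²/4 = π·(0.01697 m)²/4 = 2.262e-04 m².
Depth limit h_lim = 0.9558 mm = 9.558e-04 m.
In SI base units, W = 561.3 N, H = 1.112e+09 Pa, K = 1.186e-03.
Allowed volume V_lim = h_lim·A = 9.558e-04 · 2.262e-04 = 2.162e-07 m³.
Life L = V_lim·H/(K·W) = 2.162e-07 · 1.112e+09 / (1.186e-03 · 561.3) = 361.1 m.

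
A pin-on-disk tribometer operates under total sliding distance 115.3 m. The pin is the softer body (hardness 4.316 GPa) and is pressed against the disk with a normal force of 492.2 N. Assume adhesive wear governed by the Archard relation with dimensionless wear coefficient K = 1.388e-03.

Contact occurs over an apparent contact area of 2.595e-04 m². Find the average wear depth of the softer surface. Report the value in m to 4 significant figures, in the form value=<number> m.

value=7.033e-05 m

The algebra holds exact precision; intermediate values are displayed rounded; rounded just once to four significant figures.
Convert: Hardness H = 4.316 GPa = 4.316e+09 Pa.
Collected in SI base units: W = 492.2 N, H = 4.316e+09 Pa, K = 1.388e-03.
The Archard volume V = K·W·L/H = 1.388e-03 · 492.2 · 115.3 / 4.316e+09 = 1.825e-08 m³.
Wear depth h = V/A = 1.825e-08 / 2.595e-04 = 7.033e-05 m.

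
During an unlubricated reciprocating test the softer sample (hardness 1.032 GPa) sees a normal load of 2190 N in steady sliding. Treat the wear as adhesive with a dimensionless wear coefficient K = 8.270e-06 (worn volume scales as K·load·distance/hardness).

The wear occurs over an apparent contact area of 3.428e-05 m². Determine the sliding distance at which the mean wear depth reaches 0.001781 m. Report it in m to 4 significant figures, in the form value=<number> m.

value=3479 m

Every step keeps exact precision, and quoted intermediates are rounded; rounded once at the end to four significant digits.
Convert: Hardness H = 1.032 GPa = 1.032e+09 Pa.
Expressed in SI base units: W = 2190 N, H = 1.032e+09 Pa, K = 8.270e-06.
Permissible volume V_lim = h_lim·A = 0.001781 · 3.428e-05 = 6.105e-08 m³.
So the life L = V_lim·H/(K·W) = 6.105e-08 · 1.032e+09 / (8.270e-06 · 2190) = 3479 m.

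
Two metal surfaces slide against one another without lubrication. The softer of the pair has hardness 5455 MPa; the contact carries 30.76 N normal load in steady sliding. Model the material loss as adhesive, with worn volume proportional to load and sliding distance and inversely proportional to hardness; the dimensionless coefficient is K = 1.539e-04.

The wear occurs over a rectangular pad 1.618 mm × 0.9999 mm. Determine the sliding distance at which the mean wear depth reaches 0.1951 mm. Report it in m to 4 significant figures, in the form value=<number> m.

Displayed values are rounded — the algebra maintains full float precision, and one last rounding to four significant digits.
Convert: Hardness H = 5455 MPa = 5.455e+09 Pa.
Convert: Pad sides 1.618 mm × 0.9999 mm = 1.618e-03 m × 9.999e-04 m. Contact area A = 1.618e-03 m × 9.999e-04 m = 1.618e-06 m².
Convert: Depth limit h_lim = 0.1951 mm = 1.951e-04 m.
In SI base units, W = 30.76 N, H = 5.455e+09 Pa, K = 1.539e-04.
At the depth limit, V_lim = h_lim·A = 1.951e-04 · 1.618e-06 = 3.156e-10 m³.
So the life L = V_lim·H/(K·W) = 3.156e-10 · 5.455e+09 / (1.539e-04 · 30.76) = 363.7 m.

value=363.7 m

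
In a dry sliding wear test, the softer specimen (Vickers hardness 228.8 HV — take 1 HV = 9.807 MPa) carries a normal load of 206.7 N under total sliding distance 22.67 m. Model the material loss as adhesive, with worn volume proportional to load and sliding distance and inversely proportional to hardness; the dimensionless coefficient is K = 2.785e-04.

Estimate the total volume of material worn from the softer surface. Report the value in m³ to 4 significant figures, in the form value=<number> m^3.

All arithmetic carries exact precision, and the intermediates are shown rounded — one last rounding: 4 significant digits.
Convert: Hardness H = 228.8 HV × 9.807 MPa/HV = 2244 MPa = 2.244e+09 Pa.
Restated in SI base units: W = 206.7 N, H = 2.244e+09 Pa, K = 2.785e-04.
The Archard volume V = K·W·L/H = 2.785e-04 · 206.7 · 22.67 / 2.244e+09 = 5.816e-10 m³.

value=5.816e-10 m^3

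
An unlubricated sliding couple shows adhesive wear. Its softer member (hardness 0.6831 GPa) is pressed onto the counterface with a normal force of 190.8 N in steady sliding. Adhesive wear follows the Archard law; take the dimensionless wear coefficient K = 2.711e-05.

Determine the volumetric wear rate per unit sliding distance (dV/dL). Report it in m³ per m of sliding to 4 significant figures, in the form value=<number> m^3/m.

value=7.572e-12 m^3/m

Printed values are rounded, and the algebra runs at full precision; a single final rounding: four significant digits.
Convert: Hardness H = 0.6831 GPa = 6.831e+08 Pa.
In SI base units, W = 190.8 N, H = 6.831e+08 Pa, K = 2.711e-05.
Sliding wear rate dV/dL = K·W/H, per unit distance: 2.711e-05 · 190.8 / 6.831e+08 = 7.572e-12 m³/m.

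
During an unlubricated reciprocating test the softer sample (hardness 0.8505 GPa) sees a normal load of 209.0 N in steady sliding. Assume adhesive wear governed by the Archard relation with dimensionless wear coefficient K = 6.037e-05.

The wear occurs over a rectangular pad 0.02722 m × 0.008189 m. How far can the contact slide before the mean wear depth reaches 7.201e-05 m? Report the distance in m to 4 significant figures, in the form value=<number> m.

value=1082 m

Printed values are rounded, and each operation runs at exact precision. Rounded once at the end: four significant digits.
Convert: Hardness H = 0.8505 GPa = 8.505e+08 Pa.
Convert: Contact area A = 0.02722 m × 0.008189 m = 2.229e-04 m².
SI base units throughout: W = 209.0 N, H = 8.505e+08 Pa, K = 6.037e-05.
Permissible volume V_lim = h_lim·A = 7.201e-05 · 2.229e-04 = 1.605e-08 m³.
So the life L = V_lim·H/(K·W) = 1.605e-08 · 8.505e+08 / (6.037e-05 · 209.0) = 1082 m.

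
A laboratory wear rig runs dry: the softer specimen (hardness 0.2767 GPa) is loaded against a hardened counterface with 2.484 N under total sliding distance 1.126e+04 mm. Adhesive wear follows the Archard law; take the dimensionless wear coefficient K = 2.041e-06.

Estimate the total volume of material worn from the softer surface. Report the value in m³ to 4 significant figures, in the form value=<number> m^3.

value=2.063e-13 m^3

All working math keeps full float precision, and the intermediates appear rounded — a lone final rounding, at four significant digits.
Sliding distance L = 1.126e+04 mm = 11.26 m.
Hardness H = 0.2767 GPa = 2.767e+08 Pa.
Working in SI base units: W = 2.484 N, H = 2.767e+08 Pa, K = 2.041e-06.
Archard relation: V = K·W·L/H = 2.041e-06 · 2.484 · 11.26 / 2.767e+08 = 2.063e-13 m³.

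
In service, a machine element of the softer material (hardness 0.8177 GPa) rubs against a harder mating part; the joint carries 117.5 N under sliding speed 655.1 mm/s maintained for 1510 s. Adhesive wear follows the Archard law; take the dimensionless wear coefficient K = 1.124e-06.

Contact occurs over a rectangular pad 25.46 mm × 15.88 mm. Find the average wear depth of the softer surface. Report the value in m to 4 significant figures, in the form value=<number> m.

The intermediates are shown rounded, and all working math runs at full precision — rounded once at the end to four significant digits.
Convert: Sliding speed v = 655.1 mm/s = 0.6551 m/s. Sliding distance L = v·t = 0.6551 m/s × 1510 s = 989.2 m.
Convert: Hardness H = 0.8177 GPa = 8.177e+08 Pa.
Convert: Pad sides 25.46 mm × 15.88 mm = 0.02546 m × 0.01588 m. Contact area A = 0.02546 m × 0.01588 m = 4.043e-04 m².
Restated in SI base units: W = 117.5 N, H = 8.177e+08 Pa, K = 1.124e-06.
Volume removed: V = K·W·L/H = 1.124e-06 · 117.5 · 989.2 / 8.177e+08 = 1.598e-10 m³.
Wear depth h = V/A = 1.598e-10 / 4.043e-04 = 3.952e-07 m.

value=3.952e-07 m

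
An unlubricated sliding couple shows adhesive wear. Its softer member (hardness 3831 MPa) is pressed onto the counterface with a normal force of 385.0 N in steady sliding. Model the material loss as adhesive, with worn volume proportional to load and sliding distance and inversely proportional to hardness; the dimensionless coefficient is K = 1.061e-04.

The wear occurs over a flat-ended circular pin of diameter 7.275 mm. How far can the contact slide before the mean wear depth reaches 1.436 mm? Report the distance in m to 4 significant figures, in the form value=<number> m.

The algebra runs at full float precision. Intermediate values are displayed rounded; one last rounding: 4 significant digits.
Convert: Hardness H = 3831 MPa = 3.831e+09 Pa.
Convert: Pin diameter d = 7.275 mm = 0.007275 m. Contact area A = π·d²/4 = π·(0.007275 m)²/4 = 4.157e-05 m².
Convert: Depth limit h_lim = 1.436 mm = 0.001436 m.
In SI base units, W = 385.0 N, H = 3.831e+09 Pa, K = 1.061e-04.
Volume at the limit: V_lim = h_lim·A = 0.001436 · 4.157e-05 = 5.969e-08 m³.
Inverting, life L = V_lim·H/(K·W) = 5.969e-08 · 3.831e+09 / (1.061e-04 · 385.0) = 5598 m.

value=5598 m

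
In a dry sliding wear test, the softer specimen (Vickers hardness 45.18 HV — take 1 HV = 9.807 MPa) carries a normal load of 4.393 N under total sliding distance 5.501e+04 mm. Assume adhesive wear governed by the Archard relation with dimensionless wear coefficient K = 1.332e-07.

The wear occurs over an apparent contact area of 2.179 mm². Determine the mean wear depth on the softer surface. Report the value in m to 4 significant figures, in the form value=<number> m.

value=3.334e-08 m

Intermediates are shown rounded; all working math maintains full precision — rounded once at the end to four significant figures.
Distance L = 5.501e+04 mm = 55.01 m.
Hardness H = 45.18 HV × 9.807 MPa/HV = 443.1 MPa = 4.431e+08 Pa.
Contact area A = 2.179 mm² = 2.179e-06 m².
Expressed in SI base units: W = 4.393 N, H = 4.431e+08 Pa, K = 1.332e-07.
By Archard's law, V = K·W·L/H = 1.332e-07 · 4.393 · 55.01 / 4.431e+08 = 7.265e-14 m³.
Mean depth h = V/A = 7.265e-14 / 2.179e-06 = 3.334e-08 m.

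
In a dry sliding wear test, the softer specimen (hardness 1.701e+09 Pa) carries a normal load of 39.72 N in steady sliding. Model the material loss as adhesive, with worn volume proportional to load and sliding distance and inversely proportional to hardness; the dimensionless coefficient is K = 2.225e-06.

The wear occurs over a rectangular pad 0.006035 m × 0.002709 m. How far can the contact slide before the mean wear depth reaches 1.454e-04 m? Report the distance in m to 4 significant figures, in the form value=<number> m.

The algebra carries full float precision, and intermediate values are printed rounded, and a lone final rounding: four significant digits.
Convert: Contact area A = 0.006035 m × 0.002709 m = 1.635e-05 m².
SI base units throughout: W = 39.72 N, H = 1.701e+09 Pa, K = 2.225e-06.
Permissible volume V_lim = h_lim·A = 1.454e-04 · 1.635e-05 = 2.377e-09 m³.
Life L = V_lim·H/(K·W) = 2.377e-09 · 1.701e+09 / (2.225e-06 · 39.72) = 4.575e+04 m.

value=4.575e+04 m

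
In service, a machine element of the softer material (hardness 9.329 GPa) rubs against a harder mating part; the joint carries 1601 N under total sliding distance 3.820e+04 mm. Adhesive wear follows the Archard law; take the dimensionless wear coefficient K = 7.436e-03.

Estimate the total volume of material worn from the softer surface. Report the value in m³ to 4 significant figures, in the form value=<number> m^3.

value=4.875e-08 m^3

The intermediates are printed rounded; all arithmetic holds exact precision. Rounded just once to 4 significant figures.
Convert: The distance L = 3.820e+04 mm = 38.20 m.
Convert: Hardness H = 9.329 GPa = 9.329e+09 Pa.
SI base units throughout: W = 1601 N, H = 9.329e+09 Pa, K = 7.436e-03.
Archard volume V = K·W·L/H = 7.436e-03 · 1601 · 38.20 / 9.329e+09 = 4.875e-08 m³.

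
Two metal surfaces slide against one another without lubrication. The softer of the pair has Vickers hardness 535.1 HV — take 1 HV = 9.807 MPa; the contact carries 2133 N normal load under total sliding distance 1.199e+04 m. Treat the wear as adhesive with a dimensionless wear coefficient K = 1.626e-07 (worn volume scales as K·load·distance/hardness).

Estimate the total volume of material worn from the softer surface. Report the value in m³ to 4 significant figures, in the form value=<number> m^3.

Every step keeps exact precision, and intermediate values are shown rounded, and rounded just once to 4 significant figures.
Hardness H = 535.1 HV × 9.807 MPa/HV = 5248 MPa = 5.248e+09 Pa.
Expressed in SI base units: W = 2133 N, H = 5.248e+09 Pa, K = 1.626e-07.
Wear volume V = K·W·L/H = 1.626e-07 · 2133 · 1.199e+04 / 5.248e+09 = 7.924e-10 m³.

value=7.924e-10 m^3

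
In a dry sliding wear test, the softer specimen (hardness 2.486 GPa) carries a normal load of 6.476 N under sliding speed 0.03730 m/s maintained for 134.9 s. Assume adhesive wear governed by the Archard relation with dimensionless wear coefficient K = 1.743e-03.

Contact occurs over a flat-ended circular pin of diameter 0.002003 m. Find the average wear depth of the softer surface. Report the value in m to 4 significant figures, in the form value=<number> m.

value=7.251e-06 m

Intermediate values are printed rounded; all working math holds full float precision; rounded just once to four significant figures.
Convert: Distance L = v·t = 0.03730 m/s × 134.9 s = 5.032 m.
Convert: Hardness H = 2.486 GPa = 2.486e+09 Pa.
Convert: Contact area A = π·d²/4 = π·(0.002003 m)²/4 = 3.151e-06 m².
Collected in SI base units: W = 6.476 N, H = 2.486e+09 Pa, K = 1.743e-03.
Worn volume V = K·W·L/H = 1.743e-03 · 6.476 · 5.032 / 2.486e+09 = 2.285e-11 m³.
Average depth h = V/A = 2.285e-11 / 3.151e-06 = 7.251e-06 m.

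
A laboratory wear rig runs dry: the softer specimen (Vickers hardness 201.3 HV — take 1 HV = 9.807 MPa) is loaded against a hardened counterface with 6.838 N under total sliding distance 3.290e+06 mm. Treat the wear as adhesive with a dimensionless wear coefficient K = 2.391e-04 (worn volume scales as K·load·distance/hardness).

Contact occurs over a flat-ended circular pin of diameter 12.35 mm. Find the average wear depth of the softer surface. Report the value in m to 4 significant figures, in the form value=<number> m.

value=2.275e-05 m

Displayed values are rounded, and all arithmetic carries full precision; one last rounding, at 4 significant figures.
Distance covered L = 3.290e+06 mm = 3290 m.
Hardness H = 201.3 HV × 9.807 MPa/HV = 1974 MPa = 1.974e+09 Pa.
Pin diameter d = 12.35 mm = 0.01235 m. Contact area A = π·d²/4 = π·(0.01235 m)²/4 = 1.198e-04 m².
Expressed in SI base units: W = 6.838 N, H = 1.974e+09 Pa, K = 2.391e-04.
Apply Archard: V = K·W·L/H = 2.391e-04 · 6.838 · 3290 / 1.974e+09 = 2.725e-09 m³.
Depth of wear h = V/A = 2.725e-09 / 1.198e-04 = 2.275e-05 m.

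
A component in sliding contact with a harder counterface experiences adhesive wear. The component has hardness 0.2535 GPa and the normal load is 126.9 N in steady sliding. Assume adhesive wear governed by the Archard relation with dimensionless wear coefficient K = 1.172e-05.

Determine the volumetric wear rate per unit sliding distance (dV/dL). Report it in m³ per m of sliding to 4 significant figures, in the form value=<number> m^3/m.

value=5.867e-12 m^3/m

Shown intermediates are rounded, and the computation carries exact precision — a lone final rounding to 4 significant digits.
Convert: Hardness H = 0.2535 GPa = 2.535e+08 Pa.
Expressed in SI base units: W = 126.9 N, H = 2.535e+08 Pa, K = 1.172e-05.
Sliding wear rate dV/dL = K·W/H (independent of L): 1.172e-05 · 126.9 / 2.535e+08 = 5.867e-12 m³/m.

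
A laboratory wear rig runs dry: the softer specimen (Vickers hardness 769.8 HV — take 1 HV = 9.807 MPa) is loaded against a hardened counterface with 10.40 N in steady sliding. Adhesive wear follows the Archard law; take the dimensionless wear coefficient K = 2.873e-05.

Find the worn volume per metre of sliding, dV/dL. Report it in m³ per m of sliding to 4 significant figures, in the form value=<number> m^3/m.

Printed values are rounded, and all arithmetic holds full float precision. Rounded once at the end, at 4 significant digits.
Hardness H = 769.8 HV × 9.807 MPa/HV = 7549 MPa = 7.549e+09 Pa.
In SI base units: W = 10.40 N, H = 7.549e+09 Pa, K = 2.873e-05.
Wear rate dV/dL = K·W/H — distance-free: 2.873e-05 · 10.40 / 7.549e+09 = 3.958e-14 m³/m.

value=3.958e-14 m^3/m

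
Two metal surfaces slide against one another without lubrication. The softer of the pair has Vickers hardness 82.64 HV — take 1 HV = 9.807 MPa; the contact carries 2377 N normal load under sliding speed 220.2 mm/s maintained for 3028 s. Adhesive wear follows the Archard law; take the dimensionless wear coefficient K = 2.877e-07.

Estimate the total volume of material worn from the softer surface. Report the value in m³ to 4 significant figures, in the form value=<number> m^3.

All working math carries full float precision — intermediates appear rounded; rounded just once to four significant figures.
Sliding speed v = 220.2 mm/s = 0.2202 m/s. Total distance L = v·t = 0.2202 m/s × 3028 s = 666.8 m.
Hardness H = 82.64 HV × 9.807 MPa/HV = 810.5 MPa = 8.105e+08 Pa.
Expressed in SI base units: W = 2377 N, H = 8.105e+08 Pa, K = 2.877e-07.
Volume removed: V = K·W·L/H = 2.877e-07 · 2377 · 666.8 / 8.105e+08 = 5.626e-10 m³.

value=5.626e-10 m^3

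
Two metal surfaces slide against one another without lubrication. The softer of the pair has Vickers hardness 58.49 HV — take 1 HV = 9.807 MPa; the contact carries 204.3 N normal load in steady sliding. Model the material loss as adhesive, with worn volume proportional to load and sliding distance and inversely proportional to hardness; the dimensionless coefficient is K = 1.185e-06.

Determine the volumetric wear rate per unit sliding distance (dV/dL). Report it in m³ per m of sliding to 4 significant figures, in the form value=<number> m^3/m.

value=4.221e-13 m^3/m

Intermediates are shown rounded; all arithmetic keeps full float precision, and a lone final rounding: 4 significant digits.
Convert: Hardness H = 58.49 HV × 9.807 MPa/HV = 573.6 MPa = 5.736e+08 Pa.
In SI base units, W = 204.3 N, H = 5.736e+08 Pa, K = 1.185e-06.
The wear rate dV/dL = K·W/H: 1.185e-06 · 204.3 / 5.736e+08 = 4.221e-13 m³/m.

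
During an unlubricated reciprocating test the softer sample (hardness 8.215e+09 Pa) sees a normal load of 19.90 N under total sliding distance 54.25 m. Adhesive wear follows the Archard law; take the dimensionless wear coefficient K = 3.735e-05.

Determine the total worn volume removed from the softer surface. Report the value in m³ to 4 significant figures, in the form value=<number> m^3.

Intermediate values are printed rounded; every step holds exact precision; a lone final rounding: 4 significant figures.
As SI base values: W = 19.90 N, H = 8.215e+09 Pa, K = 3.735e-05.
Archard relation: V = K·W·L/H = 3.735e-05 · 19.90 · 54.25 / 8.215e+09 = 4.908e-12 m³.

value=4.908e-12 m^3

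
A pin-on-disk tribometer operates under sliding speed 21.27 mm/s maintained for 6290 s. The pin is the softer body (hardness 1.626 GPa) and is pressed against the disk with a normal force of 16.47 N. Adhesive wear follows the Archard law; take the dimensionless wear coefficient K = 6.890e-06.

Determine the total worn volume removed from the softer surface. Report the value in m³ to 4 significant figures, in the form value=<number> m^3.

value=9.337e-12 m^3

The intermediates are printed rounded, and the algebra keeps full float precision, and one final rounding to four significant figures.
Sliding speed v = 21.27 mm/s = 0.02127 m/s. Distance covered L = v·t = 0.02127 m/s × 6290 s = 133.8 m.
Hardness H = 1.626 GPa = 1.626e+09 Pa.
Collected in SI base units: W = 16.47 N, H = 1.626e+09 Pa, K = 6.890e-06.
By Archard's law, V = K·W·L/H = 6.890e-06 · 16.47 · 133.8 / 1.626e+09 = 9.337e-12 m³.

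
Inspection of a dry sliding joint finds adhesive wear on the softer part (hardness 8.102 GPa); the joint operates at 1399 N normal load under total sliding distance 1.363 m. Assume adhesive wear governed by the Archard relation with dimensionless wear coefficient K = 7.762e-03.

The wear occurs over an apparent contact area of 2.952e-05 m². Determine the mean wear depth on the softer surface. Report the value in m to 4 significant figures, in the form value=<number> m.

The intermediates are displayed rounded, and each operation runs at full float precision — one final rounding: 4 significant digits.
Convert: Hardness H = 8.102 GPa = 8.102e+09 Pa.
In SI base units, W = 1399 N, H = 8.102e+09 Pa, K = 7.762e-03.
Worn volume V = K·W·L/H = 7.762e-03 · 1399 · 1.363 / 8.102e+09 = 1.827e-09 m³.
Mean wear depth h = V/A = 1.827e-09 / 2.952e-05 = 6.188e-05 m.

value=6.188e-05 m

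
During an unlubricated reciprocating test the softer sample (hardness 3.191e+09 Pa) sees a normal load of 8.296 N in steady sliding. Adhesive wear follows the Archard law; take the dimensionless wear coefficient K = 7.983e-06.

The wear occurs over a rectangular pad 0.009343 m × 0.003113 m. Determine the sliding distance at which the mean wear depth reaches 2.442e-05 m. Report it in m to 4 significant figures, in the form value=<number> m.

All working math keeps full float precision, and printed values are rounded — a single final rounding to 4 significant digits.
Convert: Contact area A = 0.009343 m × 0.003113 m = 2.908e-05 m².
In SI base units, W = 8.296 N, H = 3.191e+09 Pa, K = 7.983e-06.
Limit volume V_lim = h_lim·A = 2.442e-05 · 2.908e-05 = 7.102e-10 m³.
Thus life L = V_lim·H/(K·W) = 7.102e-10 · 3.191e+09 / (7.983e-06 · 8.296) = 3.422e+04 m.

value=3.422e+04 m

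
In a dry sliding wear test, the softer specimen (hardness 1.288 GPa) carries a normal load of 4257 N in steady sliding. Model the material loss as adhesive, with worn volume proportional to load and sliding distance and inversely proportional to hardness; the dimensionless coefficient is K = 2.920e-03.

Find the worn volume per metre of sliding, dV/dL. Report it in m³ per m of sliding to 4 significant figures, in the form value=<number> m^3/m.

value=9.651e-09 m^3/m

All arithmetic runs at full precision — intermediates are displayed rounded, and rounded once at the end, at 4 significant digits.
Hardness H = 1.288 GPa = 1.288e+09 Pa.
In SI base units, W = 4257 N, H = 1.288e+09 Pa, K = 2.920e-03.
Sliding wear rate dV/dL = K·W/H: 2.920e-03 · 4257 / 1.288e+09 = 9.651e-09 m³/m.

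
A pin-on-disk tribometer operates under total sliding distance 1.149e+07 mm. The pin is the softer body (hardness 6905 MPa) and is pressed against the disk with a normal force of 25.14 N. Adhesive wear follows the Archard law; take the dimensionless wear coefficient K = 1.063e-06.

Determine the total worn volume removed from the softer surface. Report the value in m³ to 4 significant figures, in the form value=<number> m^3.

value=4.447e-11 m^3

All arithmetic holds exact precision; intermediates are shown rounded — rounded once at the end to 4 significant figures.
Convert: The distance L = 1.149e+07 mm = 1.149e+04 m.
Convert: Hardness H = 6905 MPa = 6.905e+09 Pa.
Expressed in SI base units: W = 25.14 N, H = 6.905e+09 Pa, K = 1.063e-06.
The Archard volume V = K·W·L/H = 1.063e-06 · 25.14 · 1.149e+04 / 6.905e+09 = 4.447e-11 m³.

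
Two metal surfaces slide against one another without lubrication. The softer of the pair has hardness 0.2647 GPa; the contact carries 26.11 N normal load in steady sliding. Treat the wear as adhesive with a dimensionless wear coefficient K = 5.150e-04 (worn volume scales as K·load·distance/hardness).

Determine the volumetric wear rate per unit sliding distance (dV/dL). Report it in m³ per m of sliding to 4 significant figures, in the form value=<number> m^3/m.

The intermediates are shown rounded — every step runs at full float precision; a lone final rounding to 4 significant figures.
Convert: Hardness H = 0.2647 GPa = 2.647e+08 Pa.
In SI base units, W = 26.11 N, H = 2.647e+08 Pa, K = 5.150e-04.
Volumetric rate dV/dL = K·W/H (no L dependence): 5.150e-04 · 26.11 / 2.647e+08 = 5.080e-11 m³/m.

value=5.080e-11 m^3/m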